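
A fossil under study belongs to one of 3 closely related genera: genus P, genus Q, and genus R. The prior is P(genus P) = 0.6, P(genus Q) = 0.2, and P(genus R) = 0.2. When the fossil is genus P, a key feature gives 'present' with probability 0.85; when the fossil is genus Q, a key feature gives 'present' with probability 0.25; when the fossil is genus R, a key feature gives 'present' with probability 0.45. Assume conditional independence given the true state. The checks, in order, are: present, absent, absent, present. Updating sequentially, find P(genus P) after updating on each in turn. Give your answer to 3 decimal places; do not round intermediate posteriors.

After 'present': normaliser = 0.85·0.6000 + 0.25·0.2000 + 0.45·0.2000; P(genus P) ≈ 0.7846, P(genus Q) ≈ 0.0769, P(genus R) ≈ 0.1385
After 'absent': normaliser = 0.15·0.7846 + 0.75·0.0769 + 0.55·0.1385; P(genus P) ≈ 0.4679, P(genus Q) ≈ 0.2294, P(genus R) ≈ 0.3028
After 'absent': normaliser = 0.15·0.4679 + 0.75·0.2294 + 0.55·0.3028; P(genus P) ≈ 0.1717, P(genus Q) ≈ 0.4209, P(genus R) ≈ 0.4074
After 'present': normaliser = 0.85·0.1717 + 0.25·0.4209 + 0.45·0.4074; P(genus P) ≈ 0.3359, P(genus Q) ≈ 0.2422, P(genus R) ≈ 0.4219

0.336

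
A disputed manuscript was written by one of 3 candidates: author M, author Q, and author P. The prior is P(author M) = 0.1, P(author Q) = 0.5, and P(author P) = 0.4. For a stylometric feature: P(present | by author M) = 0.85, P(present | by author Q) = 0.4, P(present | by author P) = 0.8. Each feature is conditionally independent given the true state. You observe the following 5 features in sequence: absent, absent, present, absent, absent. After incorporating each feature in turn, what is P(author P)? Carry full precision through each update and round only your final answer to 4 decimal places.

After 'absent': normaliser = 0.15·0.1000 + 0.6·0.5000 + 0.2·0.4000; P(author M) ≈ 0.0380, P(author Q) ≈ 0.7595, P(author P) ≈ 0.2025
After 'absent': normaliser = 0.15·0.0380 + 0.6·0.7595 + 0.2·0.2025; P(author M) ≈ 0.0113, P(author Q) ≈ 0.9079, P(author P) ≈ 0.0807
After 'present': normaliser = 0.85·0.0113 + 0.4·0.9079 + 0.8·0.0807; P(author M) ≈ 0.0221, P(author Q) ≈ 0.8303, P(author P) ≈ 0.1476
After 'absent': normaliser = 0.15·0.0221 + 0.6·0.8303 + 0.2·0.1476; P(author M) ≈ 0.0062, P(author Q) ≈ 0.9382, P(author P) ≈ 0.0556
After 'absent': normaliser = 0.15·0.0062 + 0.6·0.9382 + 0.2·0.0556; P(author M) ≈ 0.0016, P(author Q) ≈ 0.9790, P(author P) ≈ 0.0193

0.0193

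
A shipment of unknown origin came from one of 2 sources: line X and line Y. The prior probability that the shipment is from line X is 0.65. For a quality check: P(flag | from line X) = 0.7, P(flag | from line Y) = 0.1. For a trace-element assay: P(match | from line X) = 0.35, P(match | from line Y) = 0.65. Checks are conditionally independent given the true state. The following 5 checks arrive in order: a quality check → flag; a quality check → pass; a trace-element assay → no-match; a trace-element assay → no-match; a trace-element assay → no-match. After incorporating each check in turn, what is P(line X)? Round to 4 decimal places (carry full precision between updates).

Each posterior becomes the prior for the next update.
After a quality check='flag': P(line X) = 0.7·0.6500 / (0.7·0.6500 + 0.1·0.3500) ≈ 0.9286
After a quality check='pass': P(line X) = 0.3·0.9286 / (0.3·0.9286 + 0.9·0.0714) ≈ 0.8125
After a trace-element assay='no-match': P(line X) = 0.65·0.8125 / (0.65·0.8125 + 0.35·0.1875) ≈ 0.8895
After a trace-element assay='no-match': P(line X) = 0.65·0.8895 / (0.65·0.8895 + 0.35·0.1105) ≈ 0.9373
After a trace-element assay='no-match': P(line X) = 0.65·0.9373 / (0.65·0.9373 + 0.35·0.0627) ≈ 0.9652

0.9652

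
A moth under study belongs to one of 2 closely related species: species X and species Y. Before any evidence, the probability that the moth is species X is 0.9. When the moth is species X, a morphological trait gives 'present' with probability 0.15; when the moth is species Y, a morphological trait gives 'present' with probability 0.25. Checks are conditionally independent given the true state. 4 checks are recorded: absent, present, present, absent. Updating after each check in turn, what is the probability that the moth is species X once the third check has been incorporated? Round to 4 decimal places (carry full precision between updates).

0.7860

After 'absent': P(species X) = 0.85·0.9000 / (0.85·0.9000 + 0.75·0.1000) ≈ 0.9107
After 'present': P(species X) = 0.15·0.9107 / (0.15·0.9107 + 0.25·0.0893) ≈ 0.8596
After 'present': P(species X) = 0.15·0.8596 / (0.15·0.8596 + 0.25·0.1404) ≈ 0.7860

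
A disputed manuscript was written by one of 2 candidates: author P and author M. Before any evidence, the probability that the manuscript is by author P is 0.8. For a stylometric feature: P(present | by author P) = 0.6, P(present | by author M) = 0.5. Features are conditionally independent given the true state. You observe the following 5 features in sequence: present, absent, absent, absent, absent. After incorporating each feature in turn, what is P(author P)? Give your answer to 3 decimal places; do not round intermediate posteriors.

After 'present': P(author P) = 0.6·0.8000 / (0.6·0.8000 + 0.5·0.2000) ≈ 0.8276
After 'absent': P(author P) = 0.4·0.8276 / (0.4·0.8276 + 0.5·0.1724) ≈ 0.7934
After 'absent': P(author P) = 0.4·0.7934 / (0.4·0.7934 + 0.5·0.2066) ≈ 0.7544
After 'absent': P(author P) = 0.4·0.7544 / (0.4·0.7544 + 0.5·0.2456) ≈ 0.7108
After 'absent': P(author P) = 0.4·0.7108 / (0.4·0.7108 + 0.5·0.2892) ≈ 0.6629

0.663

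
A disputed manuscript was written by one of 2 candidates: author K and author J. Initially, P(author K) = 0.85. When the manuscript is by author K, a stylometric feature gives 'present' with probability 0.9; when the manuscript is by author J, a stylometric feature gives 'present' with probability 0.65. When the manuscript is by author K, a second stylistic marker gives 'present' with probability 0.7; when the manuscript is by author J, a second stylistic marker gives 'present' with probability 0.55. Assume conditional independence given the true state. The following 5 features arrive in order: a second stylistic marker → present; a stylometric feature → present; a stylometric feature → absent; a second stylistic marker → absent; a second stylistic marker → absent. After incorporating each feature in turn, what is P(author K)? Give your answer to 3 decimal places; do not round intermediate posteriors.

0.559

Apply Bayes' rule sequentially, carrying P(author K) forward.
After a second stylistic marker='present': P(author K) = 0.7·0.8500 / (0.7·0.8500 + 0.55·0.1500) ≈ 0.8782
After a stylometric feature='present': P(author K) = 0.9·0.8782 / (0.9·0.8782 + 0.65·0.1218) ≈ 0.9090
After a stylometric feature='absent': P(author K) = 0.1·0.9090 / (0.1·0.9090 + 0.35·0.0910) ≈ 0.7405
After a second stylistic marker='absent': P(author K) = 0.3·0.7405 / (0.3·0.7405 + 0.45·0.2595) ≈ 0.6554
After a second stylistic marker='absent': P(author K) = 0.3·0.6554 / (0.3·0.6554 + 0.45·0.3446) ≈ 0.5591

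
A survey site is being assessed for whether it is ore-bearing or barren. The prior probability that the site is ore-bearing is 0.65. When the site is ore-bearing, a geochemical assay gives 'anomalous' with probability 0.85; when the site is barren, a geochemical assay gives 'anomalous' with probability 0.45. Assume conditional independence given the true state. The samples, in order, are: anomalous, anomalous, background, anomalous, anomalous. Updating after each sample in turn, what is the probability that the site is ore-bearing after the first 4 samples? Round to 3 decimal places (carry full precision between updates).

0.773

Each posterior becomes the prior for the next update.
After 'anomalous': P(ore) = 0.85·0.6500 / (0.85·0.6500 + 0.45·0.3500) ≈ 0.7782
After 'anomalous': P(ore) = 0.85·0.7782 / (0.85·0.7782 + 0.45·0.2218) ≈ 0.8689
After 'background': P(ore) = 0.15·0.8689 / (0.15·0.8689 + 0.55·0.1311) ≈ 0.6438
After 'anomalous': P(ore) = 0.85·0.6438 / (0.85·0.6438 + 0.45·0.3562) ≈ 0.7734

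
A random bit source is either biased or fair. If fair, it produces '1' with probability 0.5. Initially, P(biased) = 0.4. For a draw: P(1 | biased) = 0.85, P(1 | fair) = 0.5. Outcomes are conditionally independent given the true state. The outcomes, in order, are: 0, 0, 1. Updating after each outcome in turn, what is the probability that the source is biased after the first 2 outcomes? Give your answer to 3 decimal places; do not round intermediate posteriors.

After '0': P(biased) = 0.15·0.4000 / (0.15·0.4000 + 0.5·0.6000) ≈ 0.1667
After '0': P(biased) = 0.15·0.1667 / (0.15·0.1667 + 0.5·0.8333) ≈ 0.0566

0.057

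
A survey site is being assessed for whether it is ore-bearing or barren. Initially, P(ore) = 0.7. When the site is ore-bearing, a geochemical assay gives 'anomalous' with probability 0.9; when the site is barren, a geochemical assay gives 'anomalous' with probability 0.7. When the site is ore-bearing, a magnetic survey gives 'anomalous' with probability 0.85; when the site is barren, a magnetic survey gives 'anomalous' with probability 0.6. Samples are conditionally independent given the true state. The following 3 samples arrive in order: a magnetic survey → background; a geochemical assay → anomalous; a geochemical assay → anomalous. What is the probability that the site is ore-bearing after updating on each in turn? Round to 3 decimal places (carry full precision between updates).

After a magnetic survey='background': P(ore) = 0.15·0.7000 / (0.15·0.7000 + 0.4·0.3000) ≈ 0.4667
After a geochemical assay='anomalous': P(ore) = 0.9·0.4667 / (0.9·0.4667 + 0.7·0.5333) ≈ 0.5294
After a geochemical assay='anomalous': P(ore) = 0.9·0.5294 / (0.9·0.5294 + 0.7·0.4706) ≈ 0.5912

0.591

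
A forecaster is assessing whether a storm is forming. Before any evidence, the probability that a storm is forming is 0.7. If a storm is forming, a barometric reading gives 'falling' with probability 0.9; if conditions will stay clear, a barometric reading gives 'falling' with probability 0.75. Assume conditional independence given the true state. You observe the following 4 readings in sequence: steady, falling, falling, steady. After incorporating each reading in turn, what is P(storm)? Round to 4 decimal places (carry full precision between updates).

After 'steady': P(storm) = 0.1·0.7000 / (0.1·0.7000 + 0.25·0.3000) ≈ 0.4828
After 'falling': P(storm) = 0.9·0.4828 / (0.9·0.4828 + 0.75·0.5172) ≈ 0.5283
After 'falling': P(storm) = 0.9·0.5283 / (0.9·0.5283 + 0.75·0.4717) ≈ 0.5734
After 'steady': P(storm) = 0.1·0.5734 / (0.1·0.5734 + 0.25·0.4266) ≈ 0.3496

0.3496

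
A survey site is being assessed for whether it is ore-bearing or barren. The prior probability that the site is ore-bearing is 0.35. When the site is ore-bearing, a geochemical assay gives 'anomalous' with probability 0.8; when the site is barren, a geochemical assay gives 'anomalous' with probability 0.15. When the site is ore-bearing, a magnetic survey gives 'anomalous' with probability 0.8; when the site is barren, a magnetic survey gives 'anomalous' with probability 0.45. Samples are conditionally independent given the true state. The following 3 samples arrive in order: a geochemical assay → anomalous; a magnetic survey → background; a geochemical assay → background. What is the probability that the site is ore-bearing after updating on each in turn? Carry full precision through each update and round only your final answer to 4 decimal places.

After a geochemical assay='anomalous': P(ore) = 0.8·0.3500 / (0.8·0.3500 + 0.15·0.6500) ≈ 0.7417
After a magnetic survey='background': P(ore) = 0.2·0.7417 / (0.2·0.7417 + 0.55·0.2583) ≈ 0.5108
After a geochemical assay='background': P(ore) = 0.2·0.5108 / (0.2·0.5108 + 0.85·0.4892) ≈ 0.1972

0.1972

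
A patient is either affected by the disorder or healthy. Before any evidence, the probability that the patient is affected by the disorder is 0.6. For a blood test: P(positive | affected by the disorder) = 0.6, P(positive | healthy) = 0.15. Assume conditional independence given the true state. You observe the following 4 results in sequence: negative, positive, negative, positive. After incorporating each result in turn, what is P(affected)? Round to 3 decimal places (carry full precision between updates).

After 'negative': P(affected) = 0.4·0.6000 / (0.4·0.6000 + 0.85·0.4000) ≈ 0.4138
After 'positive': P(affected) = 0.6·0.4138 / (0.6·0.4138 + 0.15·0.5862) ≈ 0.7385
After 'negative': P(affected) = 0.4·0.7385 / (0.4·0.7385 + 0.85·0.2615) ≈ 0.5706
After 'positive': P(affected) = 0.6·0.5706 / (0.6·0.5706 + 0.15·0.4294) ≈ 0.8416

0.842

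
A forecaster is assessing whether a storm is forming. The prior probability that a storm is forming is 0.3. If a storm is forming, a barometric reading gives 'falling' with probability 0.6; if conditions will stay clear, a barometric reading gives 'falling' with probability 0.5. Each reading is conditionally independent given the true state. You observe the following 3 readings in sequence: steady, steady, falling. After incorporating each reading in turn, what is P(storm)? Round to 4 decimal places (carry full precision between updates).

0.2476

After 'steady': P(storm) = 0.4·0.3000 / (0.4·0.3000 + 0.5·0.7000) ≈ 0.2553
After 'steady': P(storm) = 0.4·0.2553 / (0.4·0.2553 + 0.5·0.7447) ≈ 0.2152
After 'falling': P(storm) = 0.6·0.2152 / (0.6·0.2152 + 0.5·0.7848) ≈ 0.2476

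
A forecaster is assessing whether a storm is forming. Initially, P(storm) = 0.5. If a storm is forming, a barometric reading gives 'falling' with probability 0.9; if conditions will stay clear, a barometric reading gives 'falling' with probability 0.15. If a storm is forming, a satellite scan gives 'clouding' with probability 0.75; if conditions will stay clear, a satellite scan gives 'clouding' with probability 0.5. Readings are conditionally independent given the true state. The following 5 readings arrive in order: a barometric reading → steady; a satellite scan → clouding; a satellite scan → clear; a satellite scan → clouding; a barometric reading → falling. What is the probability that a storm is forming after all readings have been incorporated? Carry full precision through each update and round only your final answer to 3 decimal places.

0.443

After a barometric reading='steady': P(storm) = 0.1·0.5000 / (0.1·0.5000 + 0.85·0.5000) ≈ 0.1053
After a satellite scan='clouding': P(storm) = 0.75·0.1053 / (0.75·0.1053 + 0.5·0.8947) ≈ 0.1500
After a satellite scan='clear': P(storm) = 0.25·0.1500 / (0.25·0.1500 + 0.5·0.8500) ≈ 0.0811
After a satellite scan='clouding': P(storm) = 0.75·0.0811 / (0.75·0.0811 + 0.5·0.9189) ≈ 0.1169
After a barometric reading='falling': P(storm) = 0.9·0.1169 / (0.9·0.1169 + 0.15·0.8831) ≈ 0.4426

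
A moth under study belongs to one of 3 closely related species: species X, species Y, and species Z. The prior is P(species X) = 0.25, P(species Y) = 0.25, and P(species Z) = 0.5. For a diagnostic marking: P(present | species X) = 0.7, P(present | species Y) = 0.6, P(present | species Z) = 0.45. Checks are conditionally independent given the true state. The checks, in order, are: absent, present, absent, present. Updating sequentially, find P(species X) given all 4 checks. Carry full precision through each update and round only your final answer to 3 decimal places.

0.197

After 'absent': normaliser = 0.3·0.2500 + 0.4·0.2500 + 0.55·0.5000; P(species X) ≈ 0.1667, P(species Y) ≈ 0.2222, P(species Z) ≈ 0.6111
After 'present': normaliser = 0.7·0.1667 + 0.6·0.2222 + 0.45·0.6111; P(species X) ≈ 0.2222, P(species Y) ≈ 0.2540, P(species Z) ≈ 0.5238
After 'absent': normaliser = 0.3·0.2222 + 0.4·0.2540 + 0.55·0.5238; P(species X) ≈ 0.1461, P(species Y) ≈ 0.2226, P(species Z) ≈ 0.6313
After 'present': normaliser = 0.7·0.1461 + 0.6·0.2226 + 0.45·0.6313; P(species X) ≈ 0.1967, P(species Y) ≈ 0.2569, P(species Z) ≈ 0.5464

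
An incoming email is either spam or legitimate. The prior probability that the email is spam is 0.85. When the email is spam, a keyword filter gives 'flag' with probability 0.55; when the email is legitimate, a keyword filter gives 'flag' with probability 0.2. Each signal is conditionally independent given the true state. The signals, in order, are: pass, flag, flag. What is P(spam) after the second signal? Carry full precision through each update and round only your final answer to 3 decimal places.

0.898

After 'pass': P(spam) = 0.45·0.8500 / (0.45·0.8500 + 0.8·0.1500) ≈ 0.7612
After 'flag': P(spam) = 0.55·0.7612 / (0.55·0.7612 + 0.2·0.2388) ≈ 0.8976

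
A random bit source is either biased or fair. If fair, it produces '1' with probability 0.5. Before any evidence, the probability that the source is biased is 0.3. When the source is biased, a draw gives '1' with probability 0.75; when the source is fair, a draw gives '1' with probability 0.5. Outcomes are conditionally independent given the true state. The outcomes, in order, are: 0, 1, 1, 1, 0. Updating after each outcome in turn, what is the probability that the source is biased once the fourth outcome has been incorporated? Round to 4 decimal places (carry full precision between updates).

0.4197

Each posterior becomes the prior for the next update.
After '0': P(biased) = 0.25·0.3000 / (0.25·0.3000 + 0.5·0.7000) ≈ 0.1765
After '1': P(biased) = 0.75·0.1765 / (0.75·0.1765 + 0.5·0.8235) ≈ 0.2432
After '1': P(biased) = 0.75·0.2432 / (0.75·0.2432 + 0.5·0.7568) ≈ 0.3253
After '1': P(biased) = 0.75·0.3253 / (0.75·0.3253 + 0.5·0.6747) ≈ 0.4197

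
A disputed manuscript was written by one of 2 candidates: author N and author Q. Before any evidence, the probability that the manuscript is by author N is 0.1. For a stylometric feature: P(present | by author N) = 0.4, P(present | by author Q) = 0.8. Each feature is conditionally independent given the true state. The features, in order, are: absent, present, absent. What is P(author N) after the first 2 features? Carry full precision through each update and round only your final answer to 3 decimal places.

Apply Bayes' rule sequentially, carrying P(author N) forward.
After 'absent': P(author N) = 0.6·0.1000 / (0.6·0.1000 + 0.2·0.9000) ≈ 0.2500
After 'present': P(author N) = 0.4·0.2500 / (0.4·0.2500 + 0.8·0.7500) ≈ 0.1429

0.143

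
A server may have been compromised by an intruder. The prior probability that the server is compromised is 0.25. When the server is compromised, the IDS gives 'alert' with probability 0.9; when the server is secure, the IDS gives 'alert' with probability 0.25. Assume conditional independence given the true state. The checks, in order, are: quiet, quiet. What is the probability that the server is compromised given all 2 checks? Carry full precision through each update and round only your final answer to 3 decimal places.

After 'quiet': P(compromised) = 0.1·0.2500 / (0.1·0.2500 + 0.75·0.7500) ≈ 0.0426
After 'quiet': P(compromised) = 0.1·0.0426 / (0.1·0.0426 + 0.75·0.9574) ≈ 0.0059

0.006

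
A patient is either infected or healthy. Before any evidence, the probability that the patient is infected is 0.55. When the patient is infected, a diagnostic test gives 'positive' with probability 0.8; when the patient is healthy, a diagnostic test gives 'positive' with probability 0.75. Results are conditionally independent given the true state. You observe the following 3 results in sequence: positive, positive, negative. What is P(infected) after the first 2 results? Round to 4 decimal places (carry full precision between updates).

0.5817

After 'positive': P(infected) = 0.8·0.5500 / (0.8·0.5500 + 0.75·0.4500) ≈ 0.5659
After 'positive': P(infected) = 0.8·0.5659 / (0.8·0.5659 + 0.75·0.4341) ≈ 0.5817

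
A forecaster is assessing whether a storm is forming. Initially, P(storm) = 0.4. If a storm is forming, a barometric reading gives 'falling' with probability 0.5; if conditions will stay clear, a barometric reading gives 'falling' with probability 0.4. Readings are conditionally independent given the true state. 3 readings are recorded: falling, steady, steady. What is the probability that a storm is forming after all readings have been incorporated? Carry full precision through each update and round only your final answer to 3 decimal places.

After 'falling': P(storm) = 0.5·0.4000 / (0.5·0.4000 + 0.4·0.6000) ≈ 0.4545
After 'steady': P(storm) = 0.5·0.4545 / (0.5·0.4545 + 0.6·0.5455) ≈ 0.4098
After 'steady': P(storm) = 0.5·0.4098 / (0.5·0.4098 + 0.6·0.5902) ≈ 0.3666

0.367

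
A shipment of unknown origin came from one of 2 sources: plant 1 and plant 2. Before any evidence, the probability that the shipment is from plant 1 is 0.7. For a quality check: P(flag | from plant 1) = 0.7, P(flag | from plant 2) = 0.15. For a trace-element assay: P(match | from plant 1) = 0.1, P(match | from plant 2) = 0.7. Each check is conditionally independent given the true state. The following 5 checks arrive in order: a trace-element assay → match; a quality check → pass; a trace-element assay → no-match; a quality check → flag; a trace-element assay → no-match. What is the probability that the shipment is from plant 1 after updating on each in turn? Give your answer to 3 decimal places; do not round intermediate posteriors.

Apply Bayes' rule sequentially, carrying P(plant 1) forward.
After a trace-element assay='match': P(plant 1) = 0.1·0.7000 / (0.1·0.7000 + 0.7·0.3000) ≈ 0.2500
After a quality check='pass': P(plant 1) = 0.3·0.2500 / (0.3·0.2500 + 0.85·0.7500) ≈ 0.1053
After a trace-element assay='no-match': P(plant 1) = 0.9·0.1053 / (0.9·0.1053 + 0.3·0.8947) ≈ 0.2609
After a quality check='flag': P(plant 1) = 0.7·0.2609 / (0.7·0.2609 + 0.15·0.7391) ≈ 0.6222
After a trace-element assay='no-match': P(plant 1) = 0.9·0.6222 / (0.9·0.6222 + 0.3·0.3778) ≈ 0.8317

0.832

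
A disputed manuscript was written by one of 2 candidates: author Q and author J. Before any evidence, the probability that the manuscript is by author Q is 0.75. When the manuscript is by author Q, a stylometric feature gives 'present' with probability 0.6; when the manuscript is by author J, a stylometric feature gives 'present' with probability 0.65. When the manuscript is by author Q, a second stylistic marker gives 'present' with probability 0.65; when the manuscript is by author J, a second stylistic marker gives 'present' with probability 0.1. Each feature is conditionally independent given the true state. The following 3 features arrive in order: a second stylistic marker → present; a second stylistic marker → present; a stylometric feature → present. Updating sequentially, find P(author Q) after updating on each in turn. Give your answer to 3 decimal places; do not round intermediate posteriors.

After a second stylistic marker='present': P(author Q) = 0.65·0.7500 / (0.65·0.7500 + 0.1·0.2500) ≈ 0.9512
After a second stylistic marker='present': P(author Q) = 0.65·0.9512 / (0.65·0.9512 + 0.1·0.0488) ≈ 0.9922
After a stylometric feature='present': P(author Q) = 0.6·0.9922 / (0.6·0.9922 + 0.65·0.0078) ≈ 0.9915

0.992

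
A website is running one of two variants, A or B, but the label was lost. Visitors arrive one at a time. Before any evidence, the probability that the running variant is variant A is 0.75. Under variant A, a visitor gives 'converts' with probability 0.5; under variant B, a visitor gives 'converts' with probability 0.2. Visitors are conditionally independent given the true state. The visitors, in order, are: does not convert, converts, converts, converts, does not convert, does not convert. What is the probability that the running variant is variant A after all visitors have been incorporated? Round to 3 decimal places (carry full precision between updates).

0.920

After 'does not convert': P(A) = 0.5·0.7500 / (0.5·0.7500 + 0.8·0.2500) ≈ 0.6522
After 'converts': P(A) = 0.5·0.6522 / (0.5·0.6522 + 0.2·0.3478) ≈ 0.8242
After 'converts': P(A) = 0.5·0.8242 / (0.5·0.8242 + 0.2·0.1758) ≈ 0.9214
After 'converts': P(A) = 0.5·0.9214 / (0.5·0.9214 + 0.2·0.0786) ≈ 0.9670
After 'does not convert': P(A) = 0.5·0.9670 / (0.5·0.9670 + 0.8·0.0330) ≈ 0.9482
After 'does not convert': P(A) = 0.5·0.9482 / (0.5·0.9482 + 0.8·0.0518) ≈ 0.9196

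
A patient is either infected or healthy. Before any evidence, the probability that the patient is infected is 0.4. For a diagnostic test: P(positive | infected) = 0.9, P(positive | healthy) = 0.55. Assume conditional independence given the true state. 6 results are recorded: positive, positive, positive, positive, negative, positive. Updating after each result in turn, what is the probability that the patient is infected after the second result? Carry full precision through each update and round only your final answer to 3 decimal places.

Each posterior becomes the prior for the next update.
After 'positive': P(infected) = 0.9·0.4000 / (0.9·0.4000 + 0.55·0.6000) ≈ 0.5217
After 'positive': P(infected) = 0.9·0.5217 / (0.9·0.5217 + 0.55·0.4783) ≈ 0.6409

0.641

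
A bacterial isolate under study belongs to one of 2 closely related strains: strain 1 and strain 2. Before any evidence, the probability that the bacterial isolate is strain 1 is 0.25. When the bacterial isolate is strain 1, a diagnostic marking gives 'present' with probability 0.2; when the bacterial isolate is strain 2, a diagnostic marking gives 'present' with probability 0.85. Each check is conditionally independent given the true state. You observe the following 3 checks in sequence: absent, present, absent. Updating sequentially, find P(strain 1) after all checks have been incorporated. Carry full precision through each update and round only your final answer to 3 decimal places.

After 'absent': P(strain 1) = 0.8·0.2500 / (0.8·0.2500 + 0.15·0.7500) ≈ 0.6400
After 'present': P(strain 1) = 0.2·0.6400 / (0.2·0.6400 + 0.85·0.3600) ≈ 0.2949
After 'absent': P(strain 1) = 0.8·0.2949 / (0.8·0.2949 + 0.15·0.7051) ≈ 0.6905

0.690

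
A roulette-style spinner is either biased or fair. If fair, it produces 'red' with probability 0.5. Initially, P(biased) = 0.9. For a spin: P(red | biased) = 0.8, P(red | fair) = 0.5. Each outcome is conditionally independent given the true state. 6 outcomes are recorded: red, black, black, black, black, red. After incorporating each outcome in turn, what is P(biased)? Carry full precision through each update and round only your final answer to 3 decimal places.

Each posterior becomes the prior for the next update.
After 'red': P(biased) = 0.8·0.9000 / (0.8·0.9000 + 0.5·0.1000) ≈ 0.9351
After 'black': P(biased) = 0.2·0.9351 / (0.2·0.9351 + 0.5·0.0649) ≈ 0.8521
After 'black': P(biased) = 0.2·0.8521 / (0.2·0.8521 + 0.5·0.1479) ≈ 0.6973
After 'black': P(biased) = 0.2·0.6973 / (0.2·0.6973 + 0.5·0.3027) ≈ 0.4796
After 'black': P(biased) = 0.2·0.4796 / (0.2·0.4796 + 0.5·0.5204) ≈ 0.2693
After 'red': P(biased) = 0.8·0.2693 / (0.8·0.2693 + 0.5·0.7307) ≈ 0.3710

0.371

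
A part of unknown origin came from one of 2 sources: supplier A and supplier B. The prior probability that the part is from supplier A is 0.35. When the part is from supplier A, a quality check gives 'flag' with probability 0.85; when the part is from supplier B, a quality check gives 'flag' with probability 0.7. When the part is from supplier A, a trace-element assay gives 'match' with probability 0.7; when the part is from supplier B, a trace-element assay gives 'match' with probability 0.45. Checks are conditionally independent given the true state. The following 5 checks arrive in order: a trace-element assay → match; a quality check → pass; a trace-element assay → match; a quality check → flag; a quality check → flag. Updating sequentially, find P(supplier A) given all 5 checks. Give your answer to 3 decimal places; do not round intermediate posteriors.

Apply Bayes' rule sequentially, carrying P(supplier A) forward.
After a trace-element assay='match': P(supplier A) = 0.7·0.3500 / (0.7·0.3500 + 0.45·0.6500) ≈ 0.4558
After a quality check='pass': P(supplier A) = 0.15·0.4558 / (0.15·0.4558 + 0.3·0.5442) ≈ 0.2952
After a trace-element assay='match': P(supplier A) = 0.7·0.2952 / (0.7·0.2952 + 0.45·0.7048) ≈ 0.3945
After a quality check='flag': P(supplier A) = 0.85·0.3945 / (0.85·0.3945 + 0.7·0.6055) ≈ 0.4417
After a quality check='flag': P(supplier A) = 0.85·0.4417 / (0.85·0.4417 + 0.7·0.5583) ≈ 0.4899

0.490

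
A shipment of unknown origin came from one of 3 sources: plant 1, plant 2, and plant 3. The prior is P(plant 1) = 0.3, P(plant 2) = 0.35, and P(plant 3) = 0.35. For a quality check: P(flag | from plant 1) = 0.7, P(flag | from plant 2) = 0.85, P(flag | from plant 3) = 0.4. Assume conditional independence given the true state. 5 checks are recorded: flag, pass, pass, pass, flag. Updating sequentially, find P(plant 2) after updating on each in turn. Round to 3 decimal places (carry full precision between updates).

0.050

After 'flag': normaliser = 0.7·0.3000 + 0.85·0.3500 + 0.4·0.3500; P(plant 1) ≈ 0.3243, P(plant 2) ≈ 0.4595, P(plant 3) ≈ 0.2162
After 'pass': normaliser = 0.3·0.3243 + 0.15·0.4595 + 0.6·0.2162; P(plant 1) ≈ 0.3288, P(plant 2) ≈ 0.2329, P(plant 3) ≈ 0.4384
After 'pass': normaliser = 0.3·0.3288 + 0.15·0.2329 + 0.6·0.4384; P(plant 1) ≈ 0.2487, P(plant 2) ≈ 0.0881, P(plant 3) ≈ 0.6632
After 'pass': normaliser = 0.3·0.2487 + 0.15·0.0881 + 0.6·0.6632; P(plant 1) ≈ 0.1536, P(plant 2) ≈ 0.0272, P(plant 3) ≈ 0.8192
After 'flag': normaliser = 0.7·0.1536 + 0.85·0.0272 + 0.4·0.8192; P(plant 1) ≈ 0.2346, P(plant 2) ≈ 0.0504, P(plant 3) ≈ 0.7150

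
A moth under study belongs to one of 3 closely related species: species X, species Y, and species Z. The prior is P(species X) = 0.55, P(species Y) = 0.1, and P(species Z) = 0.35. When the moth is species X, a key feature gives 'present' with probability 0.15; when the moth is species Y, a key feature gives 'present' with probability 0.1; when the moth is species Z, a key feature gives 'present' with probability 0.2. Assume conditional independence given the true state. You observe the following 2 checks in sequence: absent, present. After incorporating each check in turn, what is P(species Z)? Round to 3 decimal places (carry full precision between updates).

After 'absent': normaliser = 0.85·0.5500 + 0.9·0.1000 + 0.8·0.3500; P(species X) ≈ 0.5582, P(species Y) ≈ 0.1075, P(species Z) ≈ 0.3343
After 'present': normaliser = 0.15·0.5582 + 0.1·0.1075 + 0.2·0.3343; P(species X) ≈ 0.5190, P(species Y) ≈ 0.0666, P(species Z) ≈ 0.4144

0.414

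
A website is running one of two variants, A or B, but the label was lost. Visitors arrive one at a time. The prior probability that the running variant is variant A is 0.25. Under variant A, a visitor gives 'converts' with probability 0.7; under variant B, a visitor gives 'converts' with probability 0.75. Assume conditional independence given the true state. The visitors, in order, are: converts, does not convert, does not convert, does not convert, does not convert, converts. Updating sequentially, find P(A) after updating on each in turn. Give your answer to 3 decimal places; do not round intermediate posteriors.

After 'converts': P(A) = 0.7·0.2500 / (0.7·0.2500 + 0.75·0.7500) ≈ 0.2373
After 'does not convert': P(A) = 0.3·0.2373 / (0.3·0.2373 + 0.25·0.7627) ≈ 0.2718
After 'does not convert': P(A) = 0.3·0.2718 / (0.3·0.2718 + 0.25·0.7282) ≈ 0.3094
After 'does not convert': P(A) = 0.3·0.3094 / (0.3·0.3094 + 0.25·0.6906) ≈ 0.3496
After 'does not convert': P(A) = 0.3·0.3496 / (0.3·0.3496 + 0.25·0.6504) ≈ 0.3921
After 'converts': P(A) = 0.7·0.3921 / (0.7·0.3921 + 0.75·0.6079) ≈ 0.3758

0.376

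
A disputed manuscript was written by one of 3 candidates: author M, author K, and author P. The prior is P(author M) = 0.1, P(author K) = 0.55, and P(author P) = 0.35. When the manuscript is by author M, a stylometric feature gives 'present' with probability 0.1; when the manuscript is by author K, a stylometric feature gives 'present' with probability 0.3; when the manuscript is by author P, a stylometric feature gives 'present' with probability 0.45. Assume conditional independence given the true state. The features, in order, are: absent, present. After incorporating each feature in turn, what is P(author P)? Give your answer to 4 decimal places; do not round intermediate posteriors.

After 'absent': normaliser = 0.9·0.1000 + 0.7·0.5500 + 0.55·0.3500; P(author M) ≈ 0.1348, P(author K) ≈ 0.5768, P(author P) ≈ 0.2884
After 'present': normaliser = 0.1·0.1348 + 0.3·0.5768 + 0.45·0.2884; P(author M) ≈ 0.0426, P(author K) ≈ 0.5471, P(author P) ≈ 0.4103

0.4103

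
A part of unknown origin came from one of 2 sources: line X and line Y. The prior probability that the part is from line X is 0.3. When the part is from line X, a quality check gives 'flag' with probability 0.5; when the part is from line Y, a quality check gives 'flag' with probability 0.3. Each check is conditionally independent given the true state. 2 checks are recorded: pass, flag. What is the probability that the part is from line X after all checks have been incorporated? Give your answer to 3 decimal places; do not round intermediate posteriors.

0.338

After 'pass': P(line X) = 0.5·0.3000 / (0.5·0.3000 + 0.7·0.7000) ≈ 0.2344
After 'flag': P(line X) = 0.5·0.2344 / (0.5·0.2344 + 0.3·0.7656) ≈ 0.3378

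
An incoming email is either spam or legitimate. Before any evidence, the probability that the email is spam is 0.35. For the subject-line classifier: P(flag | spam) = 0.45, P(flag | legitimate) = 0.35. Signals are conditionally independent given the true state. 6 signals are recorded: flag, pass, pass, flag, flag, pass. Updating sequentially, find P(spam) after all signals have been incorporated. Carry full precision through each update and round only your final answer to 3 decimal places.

After 'flag': P(spam) = 0.45·0.3500 / (0.45·0.3500 + 0.35·0.6500) ≈ 0.4091
After 'pass': P(spam) = 0.55·0.4091 / (0.55·0.4091 + 0.65·0.5909) ≈ 0.3694
After 'pass': P(spam) = 0.55·0.3694 / (0.55·0.3694 + 0.65·0.6306) ≈ 0.3314
After 'flag': P(spam) = 0.45·0.3314 / (0.45·0.3314 + 0.35·0.6686) ≈ 0.3892
After 'flag': P(spam) = 0.45·0.3892 / (0.45·0.3892 + 0.35·0.6108) ≈ 0.4504
After 'pass': P(spam) = 0.55·0.4504 / (0.55·0.4504 + 0.65·0.5496) ≈ 0.4094

0.409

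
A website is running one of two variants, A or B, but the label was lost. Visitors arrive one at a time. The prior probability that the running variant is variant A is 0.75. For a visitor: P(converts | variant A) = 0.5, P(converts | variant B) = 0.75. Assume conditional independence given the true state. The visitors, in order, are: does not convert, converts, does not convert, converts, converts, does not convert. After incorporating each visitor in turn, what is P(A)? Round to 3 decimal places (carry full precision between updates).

0.877

After 'does not convert': P(A) = 0.5·0.7500 / (0.5·0.7500 + 0.25·0.2500) ≈ 0.8571
After 'converts': P(A) = 0.5·0.8571 / (0.5·0.8571 + 0.75·0.1429) ≈ 0.8000
After 'does not convert': P(A) = 0.5·0.8000 / (0.5·0.8000 + 0.25·0.2000) ≈ 0.8889
After 'converts': P(A) = 0.5·0.8889 / (0.5·0.8889 + 0.75·0.1111) ≈ 0.8421
After 'converts': P(A) = 0.5·0.8421 / (0.5·0.8421 + 0.75·0.1579) ≈ 0.7805
After 'does not convert': P(A) = 0.5·0.7805 / (0.5·0.7805 + 0.25·0.2195) ≈ 0.8767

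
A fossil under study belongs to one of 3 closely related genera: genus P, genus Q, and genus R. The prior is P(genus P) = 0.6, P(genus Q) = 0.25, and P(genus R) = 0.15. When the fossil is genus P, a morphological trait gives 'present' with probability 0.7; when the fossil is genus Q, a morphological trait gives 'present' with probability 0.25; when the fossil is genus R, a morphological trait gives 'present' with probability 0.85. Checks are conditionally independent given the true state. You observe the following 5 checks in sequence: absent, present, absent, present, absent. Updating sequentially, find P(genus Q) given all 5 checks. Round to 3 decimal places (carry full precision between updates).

0.443

After 'absent': normaliser = 0.3·0.6000 + 0.75·0.2500 + 0.15·0.1500; P(genus P) ≈ 0.4615, P(genus Q) ≈ 0.4808, P(genus R) ≈ 0.0577
After 'present': normaliser = 0.7·0.4615 + 0.25·0.4808 + 0.85·0.0577; P(genus P) ≈ 0.6562, P(genus Q) ≈ 0.2441, P(genus R) ≈ 0.0996
After 'absent': normaliser = 0.3·0.6562 + 0.75·0.2441 + 0.15·0.0996; P(genus P) ≈ 0.4985, P(genus Q) ≈ 0.4636, P(genus R) ≈ 0.0378
After 'present': normaliser = 0.7·0.4985 + 0.25·0.4636 + 0.85·0.0378; P(genus P) ≈ 0.7021, P(genus Q) ≈ 0.2332, P(genus R) ≈ 0.0647
After 'absent': normaliser = 0.3·0.7021 + 0.75·0.2332 + 0.15·0.0647; P(genus P) ≈ 0.5329, P(genus Q) ≈ 0.4425, P(genus R) ≈ 0.0246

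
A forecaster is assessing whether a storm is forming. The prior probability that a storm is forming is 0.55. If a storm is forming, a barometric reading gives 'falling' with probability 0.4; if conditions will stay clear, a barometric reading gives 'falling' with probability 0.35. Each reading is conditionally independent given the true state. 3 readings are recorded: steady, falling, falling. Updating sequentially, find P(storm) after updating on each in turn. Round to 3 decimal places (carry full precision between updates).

0.596

After 'steady': P(storm) = 0.6·0.5500 / (0.6·0.5500 + 0.65·0.4500) ≈ 0.5301
After 'falling': P(storm) = 0.4·0.5301 / (0.4·0.5301 + 0.35·0.4699) ≈ 0.5632
After 'falling': P(storm) = 0.4·0.5632 / (0.4·0.5632 + 0.35·0.4368) ≈ 0.5957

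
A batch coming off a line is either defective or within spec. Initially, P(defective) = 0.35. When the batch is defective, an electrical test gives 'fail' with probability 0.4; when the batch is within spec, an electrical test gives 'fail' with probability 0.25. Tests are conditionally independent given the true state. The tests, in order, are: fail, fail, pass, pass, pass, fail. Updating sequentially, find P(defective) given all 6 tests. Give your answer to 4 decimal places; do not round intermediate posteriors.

0.5303

After 'fail': P(defective) = 0.4·0.3500 / (0.4·0.3500 + 0.25·0.6500) ≈ 0.4628
After 'fail': P(defective) = 0.4·0.4628 / (0.4·0.4628 + 0.25·0.5372) ≈ 0.5796
After 'pass': P(defective) = 0.6·0.5796 / (0.6·0.5796 + 0.75·0.4204) ≈ 0.5244
After 'pass': P(defective) = 0.6·0.5244 / (0.6·0.5244 + 0.75·0.4756) ≈ 0.4687
After 'pass': P(defective) = 0.6·0.4687 / (0.6·0.4687 + 0.75·0.5313) ≈ 0.4138
After 'fail': P(defective) = 0.4·0.4138 / (0.4·0.4138 + 0.25·0.5862) ≈ 0.5303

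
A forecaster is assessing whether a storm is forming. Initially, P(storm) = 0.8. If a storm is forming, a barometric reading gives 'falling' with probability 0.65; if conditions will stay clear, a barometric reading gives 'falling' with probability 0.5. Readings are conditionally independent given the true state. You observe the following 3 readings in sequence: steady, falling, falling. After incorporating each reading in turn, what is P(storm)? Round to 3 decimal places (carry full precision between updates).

0.826

After 'steady': P(storm) = 0.35·0.8000 / (0.35·0.8000 + 0.5·0.2000) ≈ 0.7368
After 'falling': P(storm) = 0.65·0.7368 / (0.65·0.7368 + 0.5·0.2632) ≈ 0.7845
After 'falling': P(storm) = 0.65·0.7845 / (0.65·0.7845 + 0.5·0.2155) ≈ 0.8255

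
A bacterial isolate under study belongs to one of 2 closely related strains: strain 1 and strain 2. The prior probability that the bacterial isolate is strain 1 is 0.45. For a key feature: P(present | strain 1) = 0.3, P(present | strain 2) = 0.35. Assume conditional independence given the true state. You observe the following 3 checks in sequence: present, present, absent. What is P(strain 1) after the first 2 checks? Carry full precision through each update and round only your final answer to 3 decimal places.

After 'present': P(strain 1) = 0.3·0.4500 / (0.3·0.4500 + 0.35·0.5500) ≈ 0.4122
After 'present': P(strain 1) = 0.3·0.4122 / (0.3·0.4122 + 0.35·0.5878) ≈ 0.3754

0.375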